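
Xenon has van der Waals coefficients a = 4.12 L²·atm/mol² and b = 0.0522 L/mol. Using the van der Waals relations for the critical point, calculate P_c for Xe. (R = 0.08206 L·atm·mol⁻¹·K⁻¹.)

For a van der Waals gas, P_c = a/(27b²).
P_c = 4.12/(27×(0.0522)²) = 4.12/0.073571 = 56.00 atm

P_c ≈ 56.00 atm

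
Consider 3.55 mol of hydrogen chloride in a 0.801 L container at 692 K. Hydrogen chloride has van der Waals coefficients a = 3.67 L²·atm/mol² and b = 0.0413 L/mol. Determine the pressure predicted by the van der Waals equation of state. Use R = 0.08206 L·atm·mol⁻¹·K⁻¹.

P = nRT/(V − nb) − a n²/V²
nRT/(V − nb) = (3.55)(0.08206)(692)/(0.801 − 3.55×0.0413) = 201.59/0.65439 = 308.06 atm
a n²/V² = (3.67)(3.55)²/(0.801)² = 72.087 atm
P = 308.06 − 72.087 = 236.0 atm

P ≈ 236.0 atm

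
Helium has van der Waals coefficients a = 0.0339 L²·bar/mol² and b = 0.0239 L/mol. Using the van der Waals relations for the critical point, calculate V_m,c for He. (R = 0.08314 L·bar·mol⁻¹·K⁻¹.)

For a van der Waals gas, V_m,c = 3b.
V_m,c = 3×0.0239 = 0.07170 L/mol

V_m,c ≈ 0.07170 L/mol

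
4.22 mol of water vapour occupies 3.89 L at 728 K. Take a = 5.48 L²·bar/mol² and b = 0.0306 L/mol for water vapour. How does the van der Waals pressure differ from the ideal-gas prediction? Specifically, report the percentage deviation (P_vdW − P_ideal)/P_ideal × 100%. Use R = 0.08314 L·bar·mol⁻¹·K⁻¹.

Ideal: P_ideal = nRT/V = (4.22)(0.08314)(728)/3.89 = 65.6605 bar
vdW: P = nRT/(V − nb) − a n²/V² = 255.419/3.76087 − 97.5900/15.1321 = 67.9149 − 6.44920 = 61.4657 bar
% deviation = (61.4657 − 65.6605)/65.6605 × 100% = -6.39%

-6.39 %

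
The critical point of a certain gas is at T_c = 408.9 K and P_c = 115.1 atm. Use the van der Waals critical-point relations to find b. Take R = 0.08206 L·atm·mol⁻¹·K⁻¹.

b ≈ 0.03644 L/mol

From T_c = 8a/(27Rb) and P_c = a/(27b²): b = R T_c/(8 P_c).
b = (0.08206)(408.9)/(8×115.1) = 33.554/920.80 = 0.03644 L/mol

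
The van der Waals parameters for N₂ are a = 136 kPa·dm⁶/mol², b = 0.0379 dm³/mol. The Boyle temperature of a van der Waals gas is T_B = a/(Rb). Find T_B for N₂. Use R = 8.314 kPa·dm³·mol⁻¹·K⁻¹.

For a van der Waals gas the second virial coefficient B₂ = b − a/(RT) vanishes at T_B = a/(Rb).
T_B = 136/(8.314×0.0379) = 136/0.31510 = 431.6 K

T_B ≈ 431.6 K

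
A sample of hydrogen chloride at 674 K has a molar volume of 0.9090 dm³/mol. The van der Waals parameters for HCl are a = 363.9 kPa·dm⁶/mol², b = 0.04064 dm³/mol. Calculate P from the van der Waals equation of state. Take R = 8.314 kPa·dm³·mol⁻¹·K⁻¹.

P ≈ 6013 kPa

P = RT/(V_m − b) − a/V_m²
RT/(V_m − b) = (8.314)(674)/(0.9090 − 0.04064) = 5603.6/0.86836 = 6453.1 kPa
a/V_m² = 363.9/(0.9090)² = 440.41 kPa
P = 6453.1 − 440.41 = 6013 kPa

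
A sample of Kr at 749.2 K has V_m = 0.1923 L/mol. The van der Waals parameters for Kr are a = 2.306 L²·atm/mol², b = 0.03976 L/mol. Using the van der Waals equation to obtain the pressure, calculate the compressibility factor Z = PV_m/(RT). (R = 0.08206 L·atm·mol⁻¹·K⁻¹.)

P = RT/(V_m − b) − a/V_m² = (0.08206)(749.2)/(0.1923 − 0.03976) − 2.306/(0.1923)²
  = 61.479/0.15254 − 62.359 = 403.04 − 62.359 = 340.68 atm
Z = PV_m/(RT) = (340.68)(0.1923)/((0.08206)(749.2)) = 65.513/61.479 = 1.066

Z ≈ 1.066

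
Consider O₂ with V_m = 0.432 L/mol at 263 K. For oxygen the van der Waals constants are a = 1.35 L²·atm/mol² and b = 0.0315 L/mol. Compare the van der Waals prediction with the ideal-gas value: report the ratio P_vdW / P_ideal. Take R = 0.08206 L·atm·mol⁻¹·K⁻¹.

Ideal: P_ideal = RT/V_m = (0.08206)(263)/0.432 = 49.9578 atm
vdW: P = RT/(V_m − b) − a/V_m² = 21.5818/0.400500 − 1.35/0.186624 = 53.8871 − 7.23380 = 46.6533 atm
Ratio = 46.6533/49.9578 = 0.9339

P_vdW / P_ideal ≈ 0.9339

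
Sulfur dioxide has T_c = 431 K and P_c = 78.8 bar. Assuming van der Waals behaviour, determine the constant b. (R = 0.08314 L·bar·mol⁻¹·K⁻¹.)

From T_c = 8a/(27Rb) and P_c = a/(27b²): b = R T_c/(8 P_c).
b = (0.08314)(431)/(8×78.8) = 35.833/630.40 = 0.05684 L/mol

b ≈ 0.05684 L/mol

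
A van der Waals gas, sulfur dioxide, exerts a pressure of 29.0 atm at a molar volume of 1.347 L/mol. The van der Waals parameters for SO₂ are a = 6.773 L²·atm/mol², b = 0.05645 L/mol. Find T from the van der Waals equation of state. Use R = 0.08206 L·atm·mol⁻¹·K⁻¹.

T ≈ 514.8 K

T = (P + a/V_m²)(V_m − b)/R
P + a/V_m² = 29.0 + 6.773/(1.347)² = 32.733 atm
V_m − b = 1.347 − 0.05645 = 1.2906 L/mol
T = (32.733)(1.2906)/0.08206 = 514.8 K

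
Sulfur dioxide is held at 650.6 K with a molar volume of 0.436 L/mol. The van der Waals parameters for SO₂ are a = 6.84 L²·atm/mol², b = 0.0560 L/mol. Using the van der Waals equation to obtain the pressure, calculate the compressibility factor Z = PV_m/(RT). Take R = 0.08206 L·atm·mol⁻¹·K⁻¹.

P = RT/(V_m − b) − a/V_m² = (0.08206)(650.6)/(0.436 − 0.0560) − 6.84/(0.436)²
  = 53.388/0.38000 − 35.982 = 140.49 − 35.982 = 104.51 atm
Z = PV_m/(RT) = (104.51)(0.436)/((0.08206)(650.6)) = 45.566/53.388 = 0.8535

Z ≈ 0.8535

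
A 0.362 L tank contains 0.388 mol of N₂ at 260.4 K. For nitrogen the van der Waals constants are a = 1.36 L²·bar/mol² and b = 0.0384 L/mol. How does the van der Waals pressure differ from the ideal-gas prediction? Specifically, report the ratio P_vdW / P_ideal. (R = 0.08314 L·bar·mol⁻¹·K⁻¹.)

P_vdW / P_ideal ≈ 0.9756

Ideal: P_ideal = nRT/V = (0.388)(0.08314)(260.4)/0.362 = 23.2046 bar
vdW: P = nRT/(V − nb) − a n²/V² = 8.40007/0.347101 − 0.204740/0.131044 = 24.2007 − 1.56238 = 22.6383 bar
Ratio = 22.6383/23.2046 = 0.9756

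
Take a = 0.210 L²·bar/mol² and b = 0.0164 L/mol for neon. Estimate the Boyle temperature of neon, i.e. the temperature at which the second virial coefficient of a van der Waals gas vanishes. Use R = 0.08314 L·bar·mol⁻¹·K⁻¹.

T_B ≈ 154.0 K

For a van der Waals gas the second virial coefficient B₂ = b − a/(RT) vanishes at T_B = a/(Rb).
T_B = 0.210/(0.08314×0.0164) = 0.210/0.0013635 = 154.0 K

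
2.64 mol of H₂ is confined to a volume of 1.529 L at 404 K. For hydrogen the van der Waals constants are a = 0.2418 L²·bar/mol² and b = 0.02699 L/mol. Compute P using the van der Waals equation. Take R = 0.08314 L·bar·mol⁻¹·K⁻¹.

P ≈ 60.11 bar

P = nRT/(V − nb) − a n²/V²
nRT/(V − nb) = (2.64)(0.08314)(404)/(1.529 − 2.64×0.02699) = 88.674/1.4577 = 60.831 bar
a n²/V² = (0.2418)(2.64)²/(1.529)² = 0.72086 bar
P = 60.831 − 0.72086 = 60.11 bar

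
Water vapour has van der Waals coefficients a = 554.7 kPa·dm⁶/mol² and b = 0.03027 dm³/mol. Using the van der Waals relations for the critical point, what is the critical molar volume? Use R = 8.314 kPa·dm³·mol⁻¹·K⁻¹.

For a van der Waals gas, V_m,c = 3b.
V_m,c = 3×0.03027 = 0.09081 dm³/mol

V_m,c ≈ 0.09081 dm³/mol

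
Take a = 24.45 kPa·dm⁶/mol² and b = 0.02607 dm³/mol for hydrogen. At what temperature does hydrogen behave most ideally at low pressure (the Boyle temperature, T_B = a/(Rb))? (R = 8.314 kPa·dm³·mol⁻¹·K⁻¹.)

T_B ≈ 112.8 K

For a van der Waals gas the second virial coefficient B₂ = b − a/(RT) vanishes at T_B = a/(Rb).
T_B = 24.45/(8.314×0.02607) = 24.45/0.21675 = 112.8 K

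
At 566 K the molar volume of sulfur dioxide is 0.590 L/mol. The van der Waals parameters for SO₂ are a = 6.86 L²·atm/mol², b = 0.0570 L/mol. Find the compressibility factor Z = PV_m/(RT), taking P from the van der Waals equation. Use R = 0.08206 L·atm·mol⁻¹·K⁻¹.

Z ≈ 0.8566

P = RT/(V_m − b) − a/V_m² = (0.08206)(566)/(0.590 − 0.0570) − 6.86/(0.590)²
  = 46.446/0.53300 − 19.707 = 87.141 − 19.707 = 67.434 atm
Z = PV_m/(RT) = (67.434)(0.590)/((0.08206)(566)) = 39.786/46.446 = 0.8566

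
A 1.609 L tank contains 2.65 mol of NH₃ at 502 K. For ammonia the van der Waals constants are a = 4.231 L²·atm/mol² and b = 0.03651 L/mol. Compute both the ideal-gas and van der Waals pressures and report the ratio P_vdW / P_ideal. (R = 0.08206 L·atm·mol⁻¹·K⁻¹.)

P_vdW / P_ideal ≈ 0.8948

Ideal: P_ideal = nRT/V = (2.65)(0.08206)(502)/1.609 = 67.8461 atm
vdW: P = nRT/(V − nb) − a n²/V² = 109.164/1.51225 − 29.7122/2.58888 = 72.1865 − 11.4769 = 60.7096 atm
Ratio = 60.7096/67.8461 = 0.8948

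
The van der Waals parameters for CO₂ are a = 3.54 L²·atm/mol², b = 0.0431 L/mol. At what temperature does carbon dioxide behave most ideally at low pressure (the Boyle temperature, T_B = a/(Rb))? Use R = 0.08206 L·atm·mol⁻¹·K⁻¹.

T_B ≈ 1001 K

For a van der Waals gas the second virial coefficient B₂ = b − a/(RT) vanishes at T_B = a/(Rb).
T_B = 3.54/(0.08206×0.0431) = 3.54/0.0035368 = 1001 K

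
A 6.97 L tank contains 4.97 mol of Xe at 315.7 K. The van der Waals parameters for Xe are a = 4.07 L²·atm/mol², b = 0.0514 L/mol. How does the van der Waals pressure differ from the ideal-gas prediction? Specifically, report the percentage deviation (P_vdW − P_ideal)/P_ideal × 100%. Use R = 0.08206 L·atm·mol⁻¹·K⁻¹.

-7.40 %

Ideal: P_ideal = nRT/V = (4.97)(0.08206)(315.7)/6.97 = 18.4727 atm
vdW: P = nRT/(V − nb) − a n²/V² = 128.755/6.71454 − 100.533/48.5809 = 19.1756 − 2.06939 = 17.1062 atm
% deviation = (17.1062 − 18.4727)/18.4727 × 100% = -7.40%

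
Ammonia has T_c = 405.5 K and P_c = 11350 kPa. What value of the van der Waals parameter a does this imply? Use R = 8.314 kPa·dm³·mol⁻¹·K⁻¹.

From T_c = 8a/(27Rb) and P_c = a/(27b²): a = 27 R² T_c²/(64 P_c).
a = 27×(8.314)²×(405.5)²/(64×11350) = 306877835/726400 = 422.5 kPa·dm⁶/mol²

a ≈ 422.5 kPa·dm⁶/mol²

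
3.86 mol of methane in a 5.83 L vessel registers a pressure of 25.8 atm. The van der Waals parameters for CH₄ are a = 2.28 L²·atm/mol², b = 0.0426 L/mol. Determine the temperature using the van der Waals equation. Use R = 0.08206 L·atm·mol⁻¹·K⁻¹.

T = (P + a n²/V²)(V − nb)/(nR)
P + a n²/V² = 25.8 + (2.28)(3.86)²/(5.83)² = 26.799 atm
V − nb = 5.83 − (3.86)(0.0426) = 5.6656 L
T = (26.799)(5.6656)/((3.86)(0.08206)) = 479.3 K

T ≈ 479.3 K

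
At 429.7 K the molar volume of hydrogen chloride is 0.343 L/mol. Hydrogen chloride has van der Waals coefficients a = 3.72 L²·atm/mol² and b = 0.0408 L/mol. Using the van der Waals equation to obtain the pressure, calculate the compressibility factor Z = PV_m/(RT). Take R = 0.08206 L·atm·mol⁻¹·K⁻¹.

P = RT/(V_m − b) − a/V_m² = (0.08206)(429.7)/(0.343 − 0.0408) − 3.72/(0.343)²
  = 35.261/0.30220 − 31.619 = 116.68 − 31.619 = 85.06 atm
Z = PV_m/(RT) = (85.06)(0.343)/((0.08206)(429.7)) = 29.176/35.261 = 0.8274

Z ≈ 0.8274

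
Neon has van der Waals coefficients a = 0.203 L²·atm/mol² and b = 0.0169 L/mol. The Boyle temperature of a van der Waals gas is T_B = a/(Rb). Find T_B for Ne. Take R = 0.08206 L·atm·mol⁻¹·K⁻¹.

T_B ≈ 146.4 K

For a van der Waals gas the second virial coefficient B₂ = b − a/(RT) vanishes at T_B = a/(Rb).
T_B = 0.203/(0.08206×0.0169) = 0.203/0.0013868 = 146.4 K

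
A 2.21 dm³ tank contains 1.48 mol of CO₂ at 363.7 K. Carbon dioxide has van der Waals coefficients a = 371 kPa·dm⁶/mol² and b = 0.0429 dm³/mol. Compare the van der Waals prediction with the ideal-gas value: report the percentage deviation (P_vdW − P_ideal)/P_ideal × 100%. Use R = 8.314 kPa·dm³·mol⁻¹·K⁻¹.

Ideal: P_ideal = nRT/V = (1.48)(8.314)(363.7)/2.21 = 2024.99 kPa
vdW: P = nRT/(V − nb) − a n²/V² = 4475.23/2.14651 − 812.638/4.88410 = 2084.89 − 166.384 = 1918.51 kPa
% deviation = (1918.51 − 2024.99)/2024.99 × 100% = -5.26%

-5.26 %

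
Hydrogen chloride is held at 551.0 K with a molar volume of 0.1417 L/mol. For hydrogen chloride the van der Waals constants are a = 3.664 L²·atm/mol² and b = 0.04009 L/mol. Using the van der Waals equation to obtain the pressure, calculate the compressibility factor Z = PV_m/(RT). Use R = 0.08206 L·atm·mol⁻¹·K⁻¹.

P = RT/(V_m − b) − a/V_m² = (0.08206)(551.0)/(0.1417 − 0.04009) − 3.664/(0.1417)²
  = 45.215/0.10161 − 182.48 = 444.99 − 182.48 = 262.51 atm
Z = PV_m/(RT) = (262.51)(0.1417)/((0.08206)(551.0)) = 37.198/45.215 = 0.8227

Z ≈ 0.8227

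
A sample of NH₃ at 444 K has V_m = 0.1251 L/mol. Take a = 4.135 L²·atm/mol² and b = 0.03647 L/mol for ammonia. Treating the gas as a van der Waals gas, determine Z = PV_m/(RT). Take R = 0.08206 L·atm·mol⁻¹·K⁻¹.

P = RT/(V_m − b) − a/V_m² = (0.08206)(444)/(0.1251 − 0.03647) − 4.135/(0.1251)²
  = 36.435/0.088630 − 264.22 = 411.09 − 264.22 = 146.87 atm
Z = PV_m/(RT) = (146.87)(0.1251)/((0.08206)(444)) = 18.373/36.435 = 0.5043

Z ≈ 0.5043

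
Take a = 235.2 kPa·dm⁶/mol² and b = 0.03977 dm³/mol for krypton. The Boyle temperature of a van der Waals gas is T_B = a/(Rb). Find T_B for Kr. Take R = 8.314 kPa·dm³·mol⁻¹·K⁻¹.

For a van der Waals gas the second virial coefficient B₂ = b − a/(RT) vanishes at T_B = a/(Rb).
T_B = 235.2/(8.314×0.03977) = 235.2/0.33065 = 711.3 K

T_B ≈ 711.3 K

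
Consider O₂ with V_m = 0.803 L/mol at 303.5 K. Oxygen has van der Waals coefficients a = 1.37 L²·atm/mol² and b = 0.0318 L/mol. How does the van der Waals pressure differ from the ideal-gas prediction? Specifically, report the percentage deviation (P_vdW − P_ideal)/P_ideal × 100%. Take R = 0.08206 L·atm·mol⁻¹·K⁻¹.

Ideal: P_ideal = RT/V_m = (0.08206)(303.5)/0.803 = 31.0152 atm
vdW: P = RT/(V_m − b) − a/V_m² = 24.9052/0.771200 − 1.37/0.644809 = 32.2941 − 2.12466 = 30.1694 atm
% deviation = (30.1694 − 31.0152)/31.0152 × 100% = -2.73%

-2.73 %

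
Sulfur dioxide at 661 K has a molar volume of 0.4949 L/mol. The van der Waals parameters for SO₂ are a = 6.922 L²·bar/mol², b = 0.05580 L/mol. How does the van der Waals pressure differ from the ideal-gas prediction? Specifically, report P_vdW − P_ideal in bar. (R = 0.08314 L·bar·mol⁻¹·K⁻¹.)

ΔP ≈ -14.15 bar

Ideal: P_ideal = RT/V_m = (0.08314)(661)/0.4949 = 111.044 bar
vdW: P = RT/(V_m − b) − a/V_m² = 54.9555/0.439100 − 6.922/0.244926 = 125.155 − 28.2616 = 96.893 bar
ΔP = 96.893 − 111.044 = -14.15 bar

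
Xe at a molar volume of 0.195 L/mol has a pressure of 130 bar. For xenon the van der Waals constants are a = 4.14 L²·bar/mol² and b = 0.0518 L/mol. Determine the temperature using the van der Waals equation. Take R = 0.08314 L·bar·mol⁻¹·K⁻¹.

T ≈ 411.4 K

T = (P + a/V_m²)(V_m − b)/R
P + a/V_m² = 130 + 4.14/(0.195)² = 238.88 bar
V_m − b = 0.195 − 0.0518 = 0.14320 L/mol
T = (238.88)(0.14320)/0.08314 = 411.4 K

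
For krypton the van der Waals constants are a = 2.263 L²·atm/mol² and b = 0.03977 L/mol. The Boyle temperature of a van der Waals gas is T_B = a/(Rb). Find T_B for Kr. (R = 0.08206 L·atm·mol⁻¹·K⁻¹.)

For a van der Waals gas the second virial coefficient B₂ = b − a/(RT) vanishes at T_B = a/(Rb).
T_B = 2.263/(0.08206×0.03977) = 2.263/0.0032635 = 693.4 K

T_B ≈ 693.4 K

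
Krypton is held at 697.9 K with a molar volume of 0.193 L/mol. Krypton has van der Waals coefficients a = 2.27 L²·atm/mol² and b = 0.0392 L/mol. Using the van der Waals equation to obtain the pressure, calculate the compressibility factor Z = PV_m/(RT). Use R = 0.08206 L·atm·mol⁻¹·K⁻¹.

P = RT/(V_m − b) − a/V_m² = (0.08206)(697.9)/(0.193 − 0.0392) − 2.27/(0.193)²
  = 57.270/0.15380 − 60.941 = 372.37 − 60.941 = 311.43 atm
Z = PV_m/(RT) = (311.43)(0.193)/((0.08206)(697.9)) = 60.106/57.270 = 1.050

Z ≈ 1.050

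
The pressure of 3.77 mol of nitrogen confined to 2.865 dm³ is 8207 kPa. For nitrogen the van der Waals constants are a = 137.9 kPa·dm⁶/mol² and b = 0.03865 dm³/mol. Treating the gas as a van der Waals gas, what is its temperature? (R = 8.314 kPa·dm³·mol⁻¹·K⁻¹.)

T ≈ 732.7 K

T = (P + a n²/V²)(V − nb)/(nR)
P + a n²/V² = 8207 + (137.9)(3.77)²/(2.865)² = 8445.8 kPa
V − nb = 2.865 − (3.77)(0.03865) = 2.7193 dm³
T = (8445.8)(2.7193)/((3.77)(8.314)) = 732.7 K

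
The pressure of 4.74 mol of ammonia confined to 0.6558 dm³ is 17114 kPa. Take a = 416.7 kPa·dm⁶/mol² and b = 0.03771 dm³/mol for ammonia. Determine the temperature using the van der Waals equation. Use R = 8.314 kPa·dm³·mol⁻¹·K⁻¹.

T ≈ 470.7 K

T = (P + a n²/V²)(V − nb)/(nR)
P + a n²/V² = 17114 + (416.7)(4.74)²/(0.6558)² = 38883 kPa
V − nb = 0.6558 − (4.74)(0.03771) = 0.47705 dm³
T = (38883)(0.47705)/((4.74)(8.314)) = 470.7 K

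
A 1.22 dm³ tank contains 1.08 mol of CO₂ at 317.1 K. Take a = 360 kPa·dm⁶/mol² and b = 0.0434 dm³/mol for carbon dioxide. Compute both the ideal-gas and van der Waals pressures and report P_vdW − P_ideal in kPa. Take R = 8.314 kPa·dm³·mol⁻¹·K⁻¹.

Ideal: P_ideal = nRT/V = (1.08)(8.314)(317.1)/1.22 = 2333.84 kPa
vdW: P = nRT/(V − nb) − a n²/V² = 2847.28/1.17313 − 419.904/1.48840 = 2427.08 − 282.118 = 2144.96 kPa
ΔP = 2144.96 − 2333.84 = -188.9 kPa

ΔP ≈ -188.9 kPa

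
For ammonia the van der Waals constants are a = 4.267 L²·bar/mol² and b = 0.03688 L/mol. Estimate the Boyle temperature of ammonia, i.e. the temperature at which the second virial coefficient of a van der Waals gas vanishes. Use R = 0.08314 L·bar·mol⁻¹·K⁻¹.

For a van der Waals gas the second virial coefficient B₂ = b − a/(RT) vanishes at T_B = a/(Rb).
T_B = 4.267/(0.08314×0.03688) = 4.267/0.0030662 = 1392 K

T_B ≈ 1392 K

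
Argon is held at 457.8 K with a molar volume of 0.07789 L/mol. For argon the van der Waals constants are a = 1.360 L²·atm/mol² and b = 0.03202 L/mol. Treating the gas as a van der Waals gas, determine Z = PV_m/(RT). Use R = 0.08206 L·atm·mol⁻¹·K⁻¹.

Z ≈ 1.233

P = RT/(V_m − b) − a/V_m² = (0.08206)(457.8)/(0.07789 − 0.03202) − 1.360/(0.07789)²
  = 37.567/0.045870 − 224.17 = 818.99 − 224.17 = 594.82 atm
Z = PV_m/(RT) = (594.82)(0.07789)/((0.08206)(457.8)) = 46.331/37.567 = 1.233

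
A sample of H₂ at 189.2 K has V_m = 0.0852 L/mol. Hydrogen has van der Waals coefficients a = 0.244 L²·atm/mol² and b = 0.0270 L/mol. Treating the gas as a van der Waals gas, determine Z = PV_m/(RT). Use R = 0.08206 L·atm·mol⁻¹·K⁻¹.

Z ≈ 1.279

P = RT/(V_m − b) − a/V_m² = (0.08206)(189.2)/(0.0852 − 0.0270) − 0.244/(0.0852)²
  = 15.526/0.058200 − 33.613 = 266.77 − 33.613 = 233.16 atm
Z = PV_m/(RT) = (233.16)(0.0852)/((0.08206)(189.2)) = 19.865/15.526 = 1.279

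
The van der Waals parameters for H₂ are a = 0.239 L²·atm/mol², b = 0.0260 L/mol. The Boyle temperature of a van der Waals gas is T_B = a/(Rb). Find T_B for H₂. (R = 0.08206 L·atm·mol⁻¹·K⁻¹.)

T_B ≈ 112.0 K

For a van der Waals gas the second virial coefficient B₂ = b − a/(RT) vanishes at T_B = a/(Rb).
T_B = 0.239/(0.08206×0.0260) = 0.239/0.0021336 = 112.0 K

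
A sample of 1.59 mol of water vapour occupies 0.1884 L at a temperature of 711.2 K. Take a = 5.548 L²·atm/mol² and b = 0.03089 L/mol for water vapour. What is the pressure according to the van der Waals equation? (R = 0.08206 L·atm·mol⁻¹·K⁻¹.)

P = nRT/(V − nb) − a n²/V²
nRT/(V − nb) = (1.59)(0.08206)(711.2)/(0.1884 − 1.59×0.03089) = 92.794/0.13928 = 666.24 atm
a n²/V² = (5.548)(1.59)²/(0.1884)² = 395.16 atm
P = 666.24 − 395.16 = 271.1 atm

P ≈ 271.1 atm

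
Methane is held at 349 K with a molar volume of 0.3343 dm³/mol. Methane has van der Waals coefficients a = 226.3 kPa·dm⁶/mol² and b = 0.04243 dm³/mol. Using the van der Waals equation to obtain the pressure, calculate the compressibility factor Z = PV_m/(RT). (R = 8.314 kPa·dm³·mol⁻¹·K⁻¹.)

Z ≈ 0.9121

P = RT/(V_m − b) − a/V_m² = (8.314)(349)/(0.3343 − 0.04243) − 226.3/(0.3343)²
  = 2901.6/0.29187 − 2024.9 = 9941.4 − 2024.9 = 7916.5 kPa
Z = PV_m/(RT) = (7916.5)(0.3343)/((8.314)(349)) = 2646.5/2901.6 = 0.9121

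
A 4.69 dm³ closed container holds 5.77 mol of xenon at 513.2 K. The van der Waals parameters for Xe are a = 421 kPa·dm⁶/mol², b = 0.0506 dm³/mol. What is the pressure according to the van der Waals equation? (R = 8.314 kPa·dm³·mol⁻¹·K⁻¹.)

P = nRT/(V − nb) − a n²/V²
nRT/(V − nb) = (5.77)(8.314)(513.2)/(4.69 − 5.77×0.0506) = 24619/4.3980 = 5597.8 kPa
a n²/V² = (421)(5.77)²/(4.69)² = 637.22 kPa
P = 5597.8 − 637.22 = 4961 kPa

P ≈ 4961 kPa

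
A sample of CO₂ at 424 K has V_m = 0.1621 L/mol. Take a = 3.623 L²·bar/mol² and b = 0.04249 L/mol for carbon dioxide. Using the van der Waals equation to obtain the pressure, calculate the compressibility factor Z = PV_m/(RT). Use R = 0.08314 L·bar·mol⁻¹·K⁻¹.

P = RT/(V_m − b) − a/V_m² = (0.08314)(424)/(0.1621 − 0.04249) − 3.623/(0.1621)²
  = 35.251/0.11961 − 137.88 = 294.72 − 137.88 = 156.84 bar
Z = PV_m/(RT) = (156.84)(0.1621)/((0.08314)(424)) = 25.424/35.251 = 0.7212

Z ≈ 0.7212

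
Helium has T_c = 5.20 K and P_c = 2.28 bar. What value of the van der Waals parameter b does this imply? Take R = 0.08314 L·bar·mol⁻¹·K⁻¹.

From T_c = 8a/(27Rb) and P_c = a/(27b²): b = R T_c/(8 P_c).
b = (0.08314)(5.20)/(8×2.28) = 0.43233/18.240 = 0.02370 L/mol

b ≈ 0.02370 L/mol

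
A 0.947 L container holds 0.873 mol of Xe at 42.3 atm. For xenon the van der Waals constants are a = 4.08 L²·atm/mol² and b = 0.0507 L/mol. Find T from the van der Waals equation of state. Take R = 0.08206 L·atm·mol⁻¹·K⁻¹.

T ≈ 576.7 K

T = (P + a n²/V²)(V − nb)/(nR)
P + a n²/V² = 42.3 + (4.08)(0.873)²/(0.947)² = 45.767 atm
V − nb = 0.947 − (0.873)(0.0507) = 0.90274 L
T = (45.767)(0.90274)/((0.873)(0.08206)) = 576.7 K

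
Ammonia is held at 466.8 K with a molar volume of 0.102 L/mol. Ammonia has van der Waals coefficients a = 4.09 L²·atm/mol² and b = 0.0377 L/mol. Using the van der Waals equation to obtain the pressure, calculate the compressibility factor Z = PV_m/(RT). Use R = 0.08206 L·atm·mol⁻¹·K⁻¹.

P = RT/(V_m − b) − a/V_m² = (0.08206)(466.8)/(0.102 − 0.0377) − 4.09/(0.102)²
  = 38.306/0.064300 − 393.12 = 595.74 − 393.12 = 202.62 atm
Z = PV_m/(RT) = (202.62)(0.102)/((0.08206)(466.8)) = 20.667/38.306 = 0.5395

Z ≈ 0.5395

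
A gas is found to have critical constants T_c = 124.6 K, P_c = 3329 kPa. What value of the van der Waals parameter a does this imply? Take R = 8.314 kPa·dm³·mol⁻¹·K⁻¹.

From T_c = 8a/(27Rb) and P_c = a/(27b²): a = 27 R² T_c²/(64 P_c).
a = 27×(8.314)²×(124.6)²/(64×3329) = 28974763/213056 = 136.0 kPa·dm⁶/mol²

a ≈ 136.0 kPa·dm⁶/mol²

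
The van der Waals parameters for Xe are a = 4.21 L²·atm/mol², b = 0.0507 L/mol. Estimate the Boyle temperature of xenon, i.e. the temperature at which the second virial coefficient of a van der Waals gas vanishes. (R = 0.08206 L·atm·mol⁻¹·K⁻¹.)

For a van der Waals gas the second virial coefficient B₂ = b − a/(RT) vanishes at T_B = a/(Rb).
T_B = 4.21/(0.08206×0.0507) = 4.21/0.0041604 = 1012 K

T_B ≈ 1012 K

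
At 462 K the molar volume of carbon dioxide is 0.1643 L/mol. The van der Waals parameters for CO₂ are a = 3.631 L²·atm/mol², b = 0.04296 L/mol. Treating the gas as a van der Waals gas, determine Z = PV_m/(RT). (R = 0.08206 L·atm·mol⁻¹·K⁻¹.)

P = RT/(V_m − b) − a/V_m² = (0.08206)(462)/(0.1643 − 0.04296) − 3.631/(0.1643)²
  = 37.912/0.12134 − 134.51 = 312.44 − 134.51 = 177.93 atm
Z = PV_m/(RT) = (177.93)(0.1643)/((0.08206)(462)) = 29.234/37.912 = 0.7711

Z ≈ 0.7711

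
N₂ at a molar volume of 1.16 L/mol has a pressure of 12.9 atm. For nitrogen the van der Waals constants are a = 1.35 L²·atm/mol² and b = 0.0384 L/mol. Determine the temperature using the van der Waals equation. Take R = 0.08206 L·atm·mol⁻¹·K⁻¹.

T = (P + a/V_m²)(V_m − b)/R
P + a/V_m² = 12.9 + 1.35/(1.16)² = 13.903 atm
V_m − b = 1.16 − 0.0384 = 1.1216 L/mol
T = (13.903)(1.1216)/0.08206 = 190.0 K

T ≈ 190.0 K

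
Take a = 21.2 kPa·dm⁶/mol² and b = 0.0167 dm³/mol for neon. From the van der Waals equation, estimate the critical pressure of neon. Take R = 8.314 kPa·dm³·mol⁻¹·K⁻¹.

For a van der Waals gas, P_c = a/(27b²).
P_c = 21.2/(27×(0.0167)²) = 21.2/0.0075300 = 2815 kPa

P_c ≈ 2815 kPa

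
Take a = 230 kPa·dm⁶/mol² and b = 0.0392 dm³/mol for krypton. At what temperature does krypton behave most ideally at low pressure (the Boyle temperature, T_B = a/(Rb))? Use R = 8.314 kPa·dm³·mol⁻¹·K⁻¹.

For a van der Waals gas the second virial coefficient B₂ = b − a/(RT) vanishes at T_B = a/(Rb).
T_B = 230/(8.314×0.0392) = 230/0.32591 = 705.7 K

T_B ≈ 705.7 K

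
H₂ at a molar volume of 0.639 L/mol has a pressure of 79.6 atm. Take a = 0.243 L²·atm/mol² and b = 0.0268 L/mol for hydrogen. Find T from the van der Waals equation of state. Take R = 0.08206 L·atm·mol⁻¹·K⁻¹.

T = (P + a/V_m²)(V_m − b)/R
P + a/V_m² = 79.6 + 0.243/(0.639)² = 80.195 atm
V_m − b = 0.639 − 0.0268 = 0.61220 L/mol
T = (80.195)(0.61220)/0.08206 = 598.3 K

T ≈ 598.3 K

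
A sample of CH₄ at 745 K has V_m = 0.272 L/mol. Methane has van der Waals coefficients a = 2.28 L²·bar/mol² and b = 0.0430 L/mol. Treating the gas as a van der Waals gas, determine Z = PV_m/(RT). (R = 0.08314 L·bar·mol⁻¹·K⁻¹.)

P = RT/(V_m − b) − a/V_m² = (0.08314)(745)/(0.272 − 0.0430) − 2.28/(0.272)²
  = 61.939/0.22900 − 30.817 = 270.48 − 30.817 = 239.66 bar
Z = PV_m/(RT) = (239.66)(0.272)/((0.08314)(745)) = 65.188/61.939 = 1.052

Z ≈ 1.052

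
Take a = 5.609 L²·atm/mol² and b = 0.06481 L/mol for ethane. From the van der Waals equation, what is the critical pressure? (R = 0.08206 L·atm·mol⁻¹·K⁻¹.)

P_c ≈ 49.46 atm

For a van der Waals gas, P_c = a/(27b²).
P_c = 5.609/(27×(0.06481)²) = 5.609/0.11341 = 49.46 atm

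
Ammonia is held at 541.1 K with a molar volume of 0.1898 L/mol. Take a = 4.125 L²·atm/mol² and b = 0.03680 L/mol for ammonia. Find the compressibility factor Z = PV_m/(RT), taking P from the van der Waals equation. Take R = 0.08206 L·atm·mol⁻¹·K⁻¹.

P = RT/(V_m − b) − a/V_m² = (0.08206)(541.1)/(0.1898 − 0.03680) − 4.125/(0.1898)²
  = 44.403/0.15300 − 114.51 = 290.22 − 114.51 = 175.71 atm
Z = PV_m/(RT) = (175.71)(0.1898)/((0.08206)(541.1)) = 33.350/44.403 = 0.7511

Z ≈ 0.7511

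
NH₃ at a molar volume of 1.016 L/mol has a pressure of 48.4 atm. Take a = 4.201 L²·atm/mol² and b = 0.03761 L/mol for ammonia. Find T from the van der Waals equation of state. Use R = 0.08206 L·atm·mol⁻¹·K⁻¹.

T = (P + a/V_m²)(V_m − b)/R
P + a/V_m² = 48.4 + 4.201/(1.016)² = 52.470 atm
V_m − b = 1.016 − 0.03761 = 0.97839 L/mol
T = (52.470)(0.97839)/0.08206 = 625.6 K

T ≈ 625.6 K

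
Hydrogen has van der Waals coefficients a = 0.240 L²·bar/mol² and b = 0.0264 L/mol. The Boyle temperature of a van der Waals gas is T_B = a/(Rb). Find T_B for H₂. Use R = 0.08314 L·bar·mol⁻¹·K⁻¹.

For a van der Waals gas the second virial coefficient B₂ = b − a/(RT) vanishes at T_B = a/(Rb).
T_B = 0.240/(0.08314×0.0264) = 0.240/0.0021949 = 109.3 K

T_B ≈ 109.3 K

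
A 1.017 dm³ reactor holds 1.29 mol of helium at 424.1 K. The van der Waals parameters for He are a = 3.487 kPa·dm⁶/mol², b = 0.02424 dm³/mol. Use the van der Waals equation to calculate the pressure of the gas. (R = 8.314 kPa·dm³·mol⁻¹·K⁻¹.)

P ≈ 4609 kPa

P = nRT/(V − nb) − a n²/V²
nRT/(V − nb) = (1.29)(8.314)(424.1)/(1.017 − 1.29×0.02424) = 4548.5/0.98573 = 4614.3 kPa
a n²/V² = (3.487)(1.29)²/(1.017)² = 5.6103 kPa
P = 4614.3 − 5.6103 = 4609 kPa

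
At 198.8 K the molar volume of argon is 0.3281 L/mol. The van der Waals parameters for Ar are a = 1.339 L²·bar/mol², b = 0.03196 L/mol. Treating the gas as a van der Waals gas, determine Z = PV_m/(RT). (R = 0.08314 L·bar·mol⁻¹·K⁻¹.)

P = RT/(V_m − b) − a/V_m² = (0.08314)(198.8)/(0.3281 − 0.03196) − 1.339/(0.3281)²
  = 16.528/0.29614 − 12.439 = 55.811 − 12.439 = 43.372 bar
Z = PV_m/(RT) = (43.372)(0.3281)/((0.08314)(198.8)) = 14.230/16.528 = 0.8610

Z ≈ 0.8610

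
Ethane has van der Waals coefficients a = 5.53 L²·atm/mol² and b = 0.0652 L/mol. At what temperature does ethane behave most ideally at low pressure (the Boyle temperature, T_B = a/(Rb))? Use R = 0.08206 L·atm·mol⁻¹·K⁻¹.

T_B ≈ 1034 K

For a van der Waals gas the second virial coefficient B₂ = b − a/(RT) vanishes at T_B = a/(Rb).
T_B = 5.53/(0.08206×0.0652) = 5.53/0.0053503 = 1034 K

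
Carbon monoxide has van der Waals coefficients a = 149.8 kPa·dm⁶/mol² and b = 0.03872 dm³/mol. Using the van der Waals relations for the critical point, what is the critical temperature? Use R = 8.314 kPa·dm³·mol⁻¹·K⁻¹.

For a van der Waals gas, T_c = 8a/(27Rb).
T_c = 8×149.8/(27×8.314×0.03872) = 1198.4/8.6918 = 137.9 K

T_c ≈ 137.9 K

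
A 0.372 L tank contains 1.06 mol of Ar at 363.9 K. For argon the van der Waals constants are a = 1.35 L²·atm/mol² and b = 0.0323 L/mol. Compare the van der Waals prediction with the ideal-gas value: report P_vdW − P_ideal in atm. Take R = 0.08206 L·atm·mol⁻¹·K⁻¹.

ΔP ≈ -2.336 atm

Ideal: P_ideal = nRT/V = (1.06)(0.08206)(363.9)/0.372 = 85.0896 atm
vdW: P = nRT/(V − nb) − a n²/V² = 31.6533/0.337762 − 1.51686/0.138384 = 93.7148 − 10.9612 = 82.7536 atm
ΔP = 82.7536 − 85.0896 = -2.336 atm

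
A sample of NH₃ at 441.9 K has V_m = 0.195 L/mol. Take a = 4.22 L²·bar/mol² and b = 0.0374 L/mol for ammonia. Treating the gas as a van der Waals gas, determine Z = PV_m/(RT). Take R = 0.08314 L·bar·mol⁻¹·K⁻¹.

Z ≈ 0.6483

P = RT/(V_m − b) − a/V_m² = (0.08314)(441.9)/(0.195 − 0.0374) − 4.22/(0.195)²
  = 36.740/0.15760 − 110.98 = 233.12 − 110.98 = 122.14 bar
Z = PV_m/(RT) = (122.14)(0.195)/((0.08314)(441.9)) = 23.817/36.740 = 0.6483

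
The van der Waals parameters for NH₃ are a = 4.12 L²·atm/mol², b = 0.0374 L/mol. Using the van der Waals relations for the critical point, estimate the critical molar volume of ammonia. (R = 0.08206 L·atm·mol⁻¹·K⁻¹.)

For a van der Waals gas, V_m,c = 3b.
V_m,c = 3×0.0374 = 0.1122 L/mol

V_m,c ≈ 0.1122 L/mol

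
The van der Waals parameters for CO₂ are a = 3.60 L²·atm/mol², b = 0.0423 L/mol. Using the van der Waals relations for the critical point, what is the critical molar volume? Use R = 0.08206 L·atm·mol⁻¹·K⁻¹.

For a van der Waals gas, V_m,c = 3b.
V_m,c = 3×0.0423 = 0.1269 L/mol

V_m,c ≈ 0.1269 L/mol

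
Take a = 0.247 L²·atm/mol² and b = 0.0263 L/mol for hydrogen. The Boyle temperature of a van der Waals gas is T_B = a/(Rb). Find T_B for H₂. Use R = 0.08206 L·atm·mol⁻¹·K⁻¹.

T_B ≈ 114.4 K

For a van der Waals gas the second virial coefficient B₂ = b − a/(RT) vanishes at T_B = a/(Rb).
T_B = 0.247/(0.08206×0.0263) = 0.247/0.0021582 = 114.4 K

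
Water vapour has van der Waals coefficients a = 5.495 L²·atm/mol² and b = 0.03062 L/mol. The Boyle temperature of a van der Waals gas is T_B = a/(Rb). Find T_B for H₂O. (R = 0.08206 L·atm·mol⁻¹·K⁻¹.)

T_B ≈ 2187 K

For a van der Waals gas the second virial coefficient B₂ = b − a/(RT) vanishes at T_B = a/(Rb).
T_B = 5.495/(0.08206×0.03062) = 5.495/0.0025127 = 2187 K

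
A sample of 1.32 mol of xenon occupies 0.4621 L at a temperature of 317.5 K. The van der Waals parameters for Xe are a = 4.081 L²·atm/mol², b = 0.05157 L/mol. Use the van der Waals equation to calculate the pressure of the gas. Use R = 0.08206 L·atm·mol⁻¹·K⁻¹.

P ≈ 53.98 atm

P = nRT/(V − nb) − a n²/V²
nRT/(V − nb) = (1.32)(0.08206)(317.5)/(0.4621 − 1.32×0.05157) = 34.391/0.39403 = 87.280 atm
a n²/V² = (4.081)(1.32)²/(0.4621)² = 33.300 atm
P = 87.280 − 33.300 = 53.98 atm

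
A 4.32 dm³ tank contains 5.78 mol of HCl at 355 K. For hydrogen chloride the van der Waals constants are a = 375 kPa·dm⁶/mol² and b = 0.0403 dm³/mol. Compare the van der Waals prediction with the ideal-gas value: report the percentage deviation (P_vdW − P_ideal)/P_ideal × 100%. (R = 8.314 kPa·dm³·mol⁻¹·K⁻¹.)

-11.30 %

Ideal: P_ideal = nRT/V = (5.78)(8.314)(355)/4.32 = 3948.96 kPa
vdW: P = nRT/(V − nb) − a n²/V² = 17059.5/4.08707 − 12528.2/18.6624 = 4174.02 − 671.307 = 3502.71 kPa
% deviation = (3502.71 − 3948.96)/3948.96 × 100% = -11.30%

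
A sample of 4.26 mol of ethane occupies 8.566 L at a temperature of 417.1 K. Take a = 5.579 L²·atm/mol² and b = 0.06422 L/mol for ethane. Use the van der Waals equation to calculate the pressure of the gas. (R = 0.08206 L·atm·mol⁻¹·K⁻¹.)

P = nRT/(V − nb) − a n²/V²
nRT/(V − nb) = (4.26)(0.08206)(417.1)/(8.566 − 4.26×0.06422) = 145.81/8.2924 = 17.584 atm
a n²/V² = (5.579)(4.26)²/(8.566)² = 1.3798 atm
P = 17.584 − 1.3798 = 16.20 atm

P ≈ 16.20 atm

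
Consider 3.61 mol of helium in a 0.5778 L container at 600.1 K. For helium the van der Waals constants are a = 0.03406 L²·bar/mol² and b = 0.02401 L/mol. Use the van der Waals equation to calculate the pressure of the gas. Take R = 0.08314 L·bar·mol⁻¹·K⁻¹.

P ≈ 365.4 bar

P = nRT/(V − nb) − a n²/V²
nRT/(V − nb) = (3.61)(0.08314)(600.1)/(0.5778 − 3.61×0.02401) = 180.11/0.49112 = 366.73 bar
a n²/V² = (0.03406)(3.61)²/(0.5778)² = 1.3295 bar
P = 366.73 − 1.3295 = 365.4 bar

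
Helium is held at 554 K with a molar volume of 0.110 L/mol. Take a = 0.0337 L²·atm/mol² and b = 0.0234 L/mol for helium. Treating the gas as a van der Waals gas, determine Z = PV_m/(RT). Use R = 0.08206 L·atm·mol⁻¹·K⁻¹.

Z ≈ 1.263

P = RT/(V_m − b) − a/V_m² = (0.08206)(554)/(0.110 − 0.0234) − 0.0337/(0.110)²
  = 45.461/0.086600 − 2.7851 = 524.95 − 2.7851 = 522.16 atm
Z = PV_m/(RT) = (522.16)(0.110)/((0.08206)(554)) = 57.438/45.461 = 1.263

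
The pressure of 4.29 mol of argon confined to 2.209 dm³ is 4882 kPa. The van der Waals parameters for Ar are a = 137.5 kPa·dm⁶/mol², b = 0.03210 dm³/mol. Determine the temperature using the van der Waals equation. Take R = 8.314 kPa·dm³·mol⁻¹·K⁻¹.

T = (P + a n²/V²)(V − nb)/(nR)
P + a n²/V² = 4882 + (137.5)(4.29)²/(2.209)² = 5400.6 kPa
V − nb = 2.209 − (4.29)(0.03210) = 2.0713 dm³
T = (5400.6)(2.0713)/((4.29)(8.314)) = 313.6 K

T ≈ 313.6 K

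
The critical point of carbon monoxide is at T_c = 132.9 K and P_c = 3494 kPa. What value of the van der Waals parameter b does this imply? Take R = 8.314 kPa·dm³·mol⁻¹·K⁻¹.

From T_c = 8a/(27Rb) and P_c = a/(27b²): b = R T_c/(8 P_c).
b = (8.314)(132.9)/(8×3494) = 1104.9/27952 = 0.03953 dm³/mol

b ≈ 0.03953 dm³/mol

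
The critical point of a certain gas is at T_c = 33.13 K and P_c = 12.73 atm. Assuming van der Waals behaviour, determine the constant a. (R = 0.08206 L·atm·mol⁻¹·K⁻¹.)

a ≈ 0.2449 L²·atm/mol²

From T_c = 8a/(27Rb) and P_c = a/(27b²): a = 27 R² T_c²/(64 P_c).
a = 27×(0.08206)²×(33.13)²/(64×12.73) = 199.56/814.72 = 0.2449 L²·atm/mol²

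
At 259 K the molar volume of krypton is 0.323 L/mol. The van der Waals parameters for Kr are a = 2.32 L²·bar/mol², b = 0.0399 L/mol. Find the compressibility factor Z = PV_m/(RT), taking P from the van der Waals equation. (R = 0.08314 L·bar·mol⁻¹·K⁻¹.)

P = RT/(V_m − b) − a/V_m² = (0.08314)(259)/(0.323 − 0.0399) − 2.32/(0.323)²
  = 21.533/0.28310 − 22.237 = 76.061 − 22.237 = 53.824 bar
Z = PV_m/(RT) = (53.824)(0.323)/((0.08314)(259)) = 17.385/21.533 = 0.8074

Z ≈ 0.8074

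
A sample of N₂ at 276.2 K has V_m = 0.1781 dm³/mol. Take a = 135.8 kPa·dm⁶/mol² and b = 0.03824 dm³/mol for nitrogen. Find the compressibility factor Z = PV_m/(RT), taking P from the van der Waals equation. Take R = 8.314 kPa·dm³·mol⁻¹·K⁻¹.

P = RT/(V_m − b) − a/V_m² = (8.314)(276.2)/(0.1781 − 0.03824) − 135.8/(0.1781)²
  = 2296.3/0.13986 − 4281.3 = 16419 − 4281.3 = 12138 kPa
Z = PV_m/(RT) = (12138)(0.1781)/((8.314)(276.2)) = 2161.8/2296.3 = 0.9414

Z ≈ 0.9414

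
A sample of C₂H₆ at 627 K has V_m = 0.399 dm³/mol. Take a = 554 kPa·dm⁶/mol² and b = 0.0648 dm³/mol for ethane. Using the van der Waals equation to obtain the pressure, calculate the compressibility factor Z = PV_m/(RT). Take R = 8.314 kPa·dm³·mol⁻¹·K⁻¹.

Z ≈ 0.9275

P = RT/(V_m − b) − a/V_m² = (8.314)(627)/(0.399 − 0.0648) − 554/(0.399)²
  = 5212.9/0.33420 − 3479.9 = 15598 − 3479.9 = 12118 kPa
Z = PV_m/(RT) = (12118)(0.399)/((8.314)(627)) = 4835.1/5212.9 = 0.9275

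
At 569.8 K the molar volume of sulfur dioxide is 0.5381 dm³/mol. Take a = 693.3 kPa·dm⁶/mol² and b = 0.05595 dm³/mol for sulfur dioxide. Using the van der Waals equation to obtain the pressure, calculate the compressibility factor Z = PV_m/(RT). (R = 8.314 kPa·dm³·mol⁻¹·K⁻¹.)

Z ≈ 0.8441

P = RT/(V_m − b) − a/V_m² = (8.314)(569.8)/(0.5381 − 0.05595) − 693.3/(0.5381)²
  = 4737.3/0.48215 − 2394.4 = 9825.4 − 2394.4 = 7431.0 kPa
Z = PV_m/(RT) = (7431.0)(0.5381)/((8.314)(569.8)) = 3998.6/4737.3 = 0.8441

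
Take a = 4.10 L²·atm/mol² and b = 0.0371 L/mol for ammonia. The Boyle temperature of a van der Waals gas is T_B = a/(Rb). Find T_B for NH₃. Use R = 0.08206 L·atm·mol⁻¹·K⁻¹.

For a van der Waals gas the second virial coefficient B₂ = b − a/(RT) vanishes at T_B = a/(Rb).
T_B = 4.10/(0.08206×0.0371) = 4.10/0.0030444 = 1347 K

T_B ≈ 1347 K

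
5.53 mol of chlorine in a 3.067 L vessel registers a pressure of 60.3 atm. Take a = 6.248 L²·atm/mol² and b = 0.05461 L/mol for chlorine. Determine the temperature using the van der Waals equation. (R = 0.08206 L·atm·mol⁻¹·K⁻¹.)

T = (P + a n²/V²)(V − nb)/(nR)
P + a n²/V² = 60.3 + (6.248)(5.53)²/(3.067)² = 80.613 atm
V − nb = 3.067 − (5.53)(0.05461) = 2.7650 L
T = (80.613)(2.7650)/((5.53)(0.08206)) = 491.2 K

T ≈ 491.2 K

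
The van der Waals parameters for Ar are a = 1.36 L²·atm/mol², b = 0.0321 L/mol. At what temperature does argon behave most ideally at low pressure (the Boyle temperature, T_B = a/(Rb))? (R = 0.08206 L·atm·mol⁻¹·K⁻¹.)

For a van der Waals gas the second virial coefficient B₂ = b − a/(RT) vanishes at T_B = a/(Rb).
T_B = 1.36/(0.08206×0.0321) = 1.36/0.0026341 = 516.3 K

T_B ≈ 516.3 K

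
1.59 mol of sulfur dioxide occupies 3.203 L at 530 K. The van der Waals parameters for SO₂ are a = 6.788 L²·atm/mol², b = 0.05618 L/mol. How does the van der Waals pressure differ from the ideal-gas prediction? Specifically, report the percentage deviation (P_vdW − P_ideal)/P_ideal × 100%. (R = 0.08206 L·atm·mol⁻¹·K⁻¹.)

Ideal: P_ideal = nRT/V = (1.59)(0.08206)(530)/3.203 = 21.5897 atm
vdW: P = nRT/(V − nb) − a n²/V² = 69.1520/3.11367 − 17.1607/10.2592 = 22.2092 − 1.67271 = 20.5365 atm
% deviation = (20.5365 − 21.5897)/21.5897 × 100% = -4.88%

-4.88 %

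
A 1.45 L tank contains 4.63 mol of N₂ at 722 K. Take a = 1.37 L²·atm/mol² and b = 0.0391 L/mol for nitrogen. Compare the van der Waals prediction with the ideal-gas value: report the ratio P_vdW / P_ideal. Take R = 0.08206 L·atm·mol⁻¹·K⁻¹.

Ideal: P_ideal = nRT/V = (4.63)(0.08206)(722)/1.45 = 189.183 atm
vdW: P = nRT/(V − nb) − a n²/V² = 274.315/1.26897 − 29.3686/2.10250 = 216.171 − 13.9684 = 202.203 atm
Ratio = 202.203/189.183 = 1.069

P_vdW / P_ideal ≈ 1.069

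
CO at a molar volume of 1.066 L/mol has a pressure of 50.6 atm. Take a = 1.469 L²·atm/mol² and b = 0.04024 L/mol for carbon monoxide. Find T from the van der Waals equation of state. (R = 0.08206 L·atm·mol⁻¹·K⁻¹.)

T ≈ 648.7 K

T = (P + a/V_m²)(V_m − b)/R
P + a/V_m² = 50.6 + 1.469/(1.066)² = 51.893 atm
V_m − b = 1.066 − 0.04024 = 1.0258 L/mol
T = (51.893)(1.0258)/0.08206 = 648.7 K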